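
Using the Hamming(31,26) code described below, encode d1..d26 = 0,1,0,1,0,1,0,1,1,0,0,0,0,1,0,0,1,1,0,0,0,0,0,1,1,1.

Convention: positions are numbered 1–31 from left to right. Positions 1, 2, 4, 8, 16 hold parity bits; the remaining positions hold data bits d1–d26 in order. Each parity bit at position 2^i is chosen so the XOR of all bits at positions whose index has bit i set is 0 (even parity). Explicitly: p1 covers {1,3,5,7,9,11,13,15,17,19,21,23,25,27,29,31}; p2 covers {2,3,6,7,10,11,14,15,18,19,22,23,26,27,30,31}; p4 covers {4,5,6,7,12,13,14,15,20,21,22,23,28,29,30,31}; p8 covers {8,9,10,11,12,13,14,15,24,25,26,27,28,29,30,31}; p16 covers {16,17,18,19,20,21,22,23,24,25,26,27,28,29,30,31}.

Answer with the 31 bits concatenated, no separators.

1101101001011000001001100000111

Place data at non-parity positions: p1 p2 0 p4 1 0 1 p8 0 1 0 1 1 0 0 p16 0 0 1 0 0 1 1 0 0 0 0 0 1 1 1
p1 (pos 1,3,5,7,9,11,13,15,17,19,21,23,25,27,29,31): XOR of data positions = 0⊕1⊕1⊕0⊕0⊕1⊕0⊕0⊕1⊕0⊕1⊕0⊕0⊕1⊕1 = 1
p2 (pos 2,3,6,7,10,11,14,15,18,19,22,23,26,27,30,31): XOR of data positions = 0⊕0⊕1⊕1⊕0⊕0⊕0⊕0⊕1⊕1⊕1⊕0⊕0⊕1⊕1 = 1
p4 (pos 4,5,6,7,12,13,14,15,20,21,22,23,28,29,30,31): XOR of data positions = 1⊕0⊕1⊕1⊕1⊕0⊕0⊕0⊕0⊕1⊕1⊕0⊕1⊕1⊕1 = 1
p8 (pos 8,9,10,11,12,13,14,15,24,25,26,27,28,29,30,31): XOR of data positions = 0⊕1⊕0⊕1⊕1⊕0⊕0⊕0⊕0⊕0⊕0⊕0⊕1⊕1⊕1 = 0
p16 (pos 16,17,18,19,20,21,22,23,24,25,26,27,28,29,30,31): XOR of data positions = 0⊕0⊕1⊕0⊕0⊕1⊕1⊕0⊕0⊕0⊕0⊕0⊕1⊕1⊕1 = 0
Codeword: 1101101001011000001001100000111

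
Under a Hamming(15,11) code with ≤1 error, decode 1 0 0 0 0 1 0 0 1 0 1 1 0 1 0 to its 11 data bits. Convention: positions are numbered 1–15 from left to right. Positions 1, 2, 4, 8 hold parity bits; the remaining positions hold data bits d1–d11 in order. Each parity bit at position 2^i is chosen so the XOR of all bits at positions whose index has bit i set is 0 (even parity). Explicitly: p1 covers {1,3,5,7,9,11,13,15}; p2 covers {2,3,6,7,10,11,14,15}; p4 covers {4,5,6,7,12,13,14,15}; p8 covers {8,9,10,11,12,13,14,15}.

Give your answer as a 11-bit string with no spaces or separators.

00111011010

s1 (pos 1,3,5,7,9,11,13,15): 1⊕0⊕0⊕0⊕1⊕1⊕0⊕0 = 1
s2 (pos 2,3,6,7,10,11,14,15): 0⊕0⊕1⊕0⊕0⊕1⊕1⊕0 = 1
s4 (pos 4,5,6,7,12,13,14,15): 0⊕0⊕1⊕0⊕1⊕0⊕1⊕0 = 1
s8 (pos 8,9,10,11,12,13,14,15): 0⊕1⊕0⊕1⊕1⊕0⊕1⊕0 = 0
Syndrome s8…s1 = 0111 → error at position 7.
Flip position 7: 100001001011010 → 100001101011010
Read data bits from positions 3,5,6,7,9,10,11,12,13,14,15: 00111011010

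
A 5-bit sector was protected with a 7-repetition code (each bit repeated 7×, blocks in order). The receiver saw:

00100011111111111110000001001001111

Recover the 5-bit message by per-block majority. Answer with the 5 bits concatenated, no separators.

01101

Block 1 (0010001): 2 ones → 0
Block 2 (1111111): 7 ones → 1
Block 3 (1111100): 5 ones → 1
Block 4 (0000100): 1 one → 0
Block 5 (1001111): 5 ones → 1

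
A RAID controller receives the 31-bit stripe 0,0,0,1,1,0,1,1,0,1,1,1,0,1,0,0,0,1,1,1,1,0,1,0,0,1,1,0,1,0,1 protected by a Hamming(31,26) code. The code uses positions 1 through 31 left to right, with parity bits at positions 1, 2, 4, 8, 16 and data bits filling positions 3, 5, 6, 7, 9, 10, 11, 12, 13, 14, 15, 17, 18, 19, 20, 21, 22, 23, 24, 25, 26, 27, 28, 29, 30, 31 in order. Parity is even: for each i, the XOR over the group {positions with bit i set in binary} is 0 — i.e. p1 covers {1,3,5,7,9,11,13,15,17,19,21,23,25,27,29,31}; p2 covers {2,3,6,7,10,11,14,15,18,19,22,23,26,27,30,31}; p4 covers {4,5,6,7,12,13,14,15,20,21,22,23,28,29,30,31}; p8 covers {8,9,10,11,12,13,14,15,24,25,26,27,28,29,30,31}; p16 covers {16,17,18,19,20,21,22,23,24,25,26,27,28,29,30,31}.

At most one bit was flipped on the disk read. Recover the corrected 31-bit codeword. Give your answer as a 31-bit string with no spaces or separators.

0001101101110100011110101110101

s1 (pos 1,3,5,7,9,11,13,15,17,19,21,23,25,27,29,31): 0⊕0⊕1⊕1⊕0⊕1⊕0⊕0⊕0⊕1⊕1⊕1⊕0⊕1⊕1⊕1 = 1
s2 (pos 2,3,6,7,10,11,14,15,18,19,22,23,26,27,30,31): 0⊕0⊕0⊕1⊕1⊕1⊕1⊕0⊕1⊕1⊕0⊕1⊕1⊕1⊕0⊕1 = 0
s4 (pos 4,5,6,7,12,13,14,15,20,21,22,23,28,29,30,31): 1⊕1⊕0⊕1⊕1⊕0⊕1⊕0⊕1⊕1⊕0⊕1⊕0⊕1⊕0⊕1 = 0
s8 (pos 8,9,10,11,12,13,14,15,24,25,26,27,28,29,30,31): 1⊕0⊕1⊕1⊕1⊕0⊕1⊕0⊕0⊕0⊕1⊕1⊕0⊕1⊕0⊕1 = 1
s16 (pos 16,17,18,19,20,21,22,23,24,25,26,27,28,29,30,31): 0⊕0⊕1⊕1⊕1⊕1⊕0⊕1⊕0⊕0⊕1⊕1⊕0⊕1⊕0⊕1 = 1
Syndrome s16…s1 = 11001 → error at position 25.
Flip position 25: 0001101101110100011110100110101 → 0001101101110100011110101110101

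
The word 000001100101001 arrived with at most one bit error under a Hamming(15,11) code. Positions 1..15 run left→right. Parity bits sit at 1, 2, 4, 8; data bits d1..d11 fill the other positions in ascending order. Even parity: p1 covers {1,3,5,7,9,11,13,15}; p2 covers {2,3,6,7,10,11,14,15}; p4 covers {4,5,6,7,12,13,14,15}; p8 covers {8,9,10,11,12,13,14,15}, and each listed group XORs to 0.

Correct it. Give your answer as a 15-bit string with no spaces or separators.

000001110101001

s1 (pos 1,3,5,7,9,11,13,15): 0⊕0⊕0⊕1⊕0⊕0⊕0⊕1 = 0
s2 (pos 2,3,6,7,10,11,14,15): 0⊕0⊕1⊕1⊕1⊕0⊕0⊕1 = 0
s4 (pos 4,5,6,7,12,13,14,15): 0⊕0⊕1⊕1⊕1⊕0⊕0⊕1 = 0
s8 (pos 8,9,10,11,12,13,14,15): 0⊕0⊕1⊕0⊕1⊕0⊕0⊕1 = 1
Syndrome s8…s1 = 1000 → error at position 8.
Flip position 8: 000001100101001 → 000001110101001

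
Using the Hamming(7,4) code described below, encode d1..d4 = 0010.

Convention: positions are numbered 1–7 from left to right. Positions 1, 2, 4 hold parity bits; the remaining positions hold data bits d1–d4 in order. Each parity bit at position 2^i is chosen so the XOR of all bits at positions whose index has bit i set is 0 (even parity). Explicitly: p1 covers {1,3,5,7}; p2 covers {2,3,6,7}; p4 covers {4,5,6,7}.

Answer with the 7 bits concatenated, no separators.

Place data at non-parity positions: p1 p2 0 p4 0 1 0
p1 (pos 1,3,5,7): XOR of data positions = 0⊕0⊕0 = 0
p2 (pos 2,3,6,7): XOR of data positions = 0⊕1⊕0 = 1
p4 (pos 4,5,6,7): XOR of data positions = 0⊕1⊕0 = 1
Codeword: 0101010

0101010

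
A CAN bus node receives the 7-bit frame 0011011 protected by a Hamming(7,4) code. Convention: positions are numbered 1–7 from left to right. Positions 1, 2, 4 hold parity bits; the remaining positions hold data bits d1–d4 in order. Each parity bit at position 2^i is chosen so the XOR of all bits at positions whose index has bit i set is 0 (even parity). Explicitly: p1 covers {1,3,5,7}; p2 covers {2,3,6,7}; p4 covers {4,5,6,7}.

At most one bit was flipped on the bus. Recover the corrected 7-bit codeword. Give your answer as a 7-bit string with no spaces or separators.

s1 (pos 1,3,5,7): 0⊕1⊕0⊕1 = 0
s2 (pos 2,3,6,7): 0⊕1⊕1⊕1 = 1
s4 (pos 4,5,6,7): 1⊕0⊕1⊕1 = 1
Syndrome s4…s1 = 110 → error at position 6.
Flip position 6: 0011011 → 0011001

0011001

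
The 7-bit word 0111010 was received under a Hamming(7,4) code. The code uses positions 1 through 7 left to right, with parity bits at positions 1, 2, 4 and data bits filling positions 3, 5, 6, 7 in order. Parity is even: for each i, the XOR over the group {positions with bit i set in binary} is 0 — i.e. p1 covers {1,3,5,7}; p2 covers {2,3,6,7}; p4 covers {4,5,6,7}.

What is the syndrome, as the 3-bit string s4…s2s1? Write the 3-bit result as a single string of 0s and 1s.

011

s1 (pos 1,3,5,7): 0⊕1⊕0⊕0 = 1
s2 (pos 2,3,6,7): 1⊕1⊕1⊕0 = 1
s4 (pos 4,5,6,7): 1⊕0⊕1⊕0 = 0
Syndrome s4…s1 = 011 → error at position 3.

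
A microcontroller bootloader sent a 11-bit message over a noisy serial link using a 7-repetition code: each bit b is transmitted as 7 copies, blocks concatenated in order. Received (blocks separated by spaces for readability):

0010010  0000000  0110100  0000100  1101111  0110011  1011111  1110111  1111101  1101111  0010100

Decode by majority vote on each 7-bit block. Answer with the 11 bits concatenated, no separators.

Block 1 (0010010): 2 ones → 0
Block 2 (0000000): 0 ones → 0
Block 3 (0110100): 3 ones → 0
Block 4 (0000100): 1 one → 0
Block 5 (1101111): 6 ones → 1
Block 6 (0110011): 4 ones → 1
Block 7 (1011111): 6 ones → 1
Block 8 (1110111): 6 ones → 1
Block 9 (1111101): 6 ones → 1
Block 10 (1101111): 6 ones → 1
Block 11 (0010100): 2 ones → 0

00001111110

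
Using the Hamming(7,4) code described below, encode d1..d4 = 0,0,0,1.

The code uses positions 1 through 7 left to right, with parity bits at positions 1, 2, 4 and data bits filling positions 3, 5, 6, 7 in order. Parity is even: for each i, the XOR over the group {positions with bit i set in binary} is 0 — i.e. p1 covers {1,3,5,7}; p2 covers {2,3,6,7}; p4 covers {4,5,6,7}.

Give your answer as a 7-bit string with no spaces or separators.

1101001

Place data at non-parity positions: p1 p2 0 p4 0 0 1
p1 (pos 1,3,5,7): XOR of data positions = 0⊕0⊕1 = 1
p2 (pos 2,3,6,7): XOR of data positions = 0⊕0⊕1 = 1
p4 (pos 4,5,6,7): XOR of data positions = 0⊕0⊕1 = 1
Codeword: 1101001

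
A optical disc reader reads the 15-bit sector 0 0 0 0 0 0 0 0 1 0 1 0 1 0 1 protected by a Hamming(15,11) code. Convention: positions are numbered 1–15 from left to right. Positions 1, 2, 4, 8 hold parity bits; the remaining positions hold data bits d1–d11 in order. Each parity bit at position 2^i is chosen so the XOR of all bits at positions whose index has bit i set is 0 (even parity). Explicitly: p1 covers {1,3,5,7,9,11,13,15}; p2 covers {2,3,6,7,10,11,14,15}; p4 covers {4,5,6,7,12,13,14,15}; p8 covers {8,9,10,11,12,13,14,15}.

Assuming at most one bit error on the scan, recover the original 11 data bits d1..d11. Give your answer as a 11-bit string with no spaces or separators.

s1 (pos 1,3,5,7,9,11,13,15): 0⊕0⊕0⊕0⊕1⊕1⊕1⊕1 = 0
s2 (pos 2,3,6,7,10,11,14,15): 0⊕0⊕0⊕0⊕0⊕1⊕0⊕1 = 0
s4 (pos 4,5,6,7,12,13,14,15): 0⊕0⊕0⊕0⊕0⊕1⊕0⊕1 = 0
s8 (pos 8,9,10,11,12,13,14,15): 0⊕1⊕0⊕1⊕0⊕1⊕0⊕1 = 0
Syndrome s8…s1 = 0000 → no error.
Read data bits from positions 3,5,6,7,9,10,11,12,13,14,15: 00001010101

00001010101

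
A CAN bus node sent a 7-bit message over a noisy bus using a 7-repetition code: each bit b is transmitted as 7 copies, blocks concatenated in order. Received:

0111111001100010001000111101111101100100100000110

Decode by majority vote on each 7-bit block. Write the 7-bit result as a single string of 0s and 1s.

Block 1 (0111111): 6 ones → 1
Block 2 (0011000): 2 ones → 0
Block 3 (1000100): 2 ones → 0
Block 4 (0111101): 5 ones → 1
Block 5 (1111011): 6 ones → 1
Block 6 (0010010): 2 ones → 0
Block 7 (0000110): 2 ones → 0

1001100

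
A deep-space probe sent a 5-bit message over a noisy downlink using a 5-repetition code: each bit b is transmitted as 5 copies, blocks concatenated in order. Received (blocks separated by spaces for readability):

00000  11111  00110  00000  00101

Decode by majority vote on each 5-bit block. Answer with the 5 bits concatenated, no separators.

Block 1 (00000): 0 ones → 0
Block 2 (11111): 5 ones → 1
Block 3 (00110): 2 ones → 0
Block 4 (00000): 0 ones → 0
Block 5 (00101): 2 ones → 0

01000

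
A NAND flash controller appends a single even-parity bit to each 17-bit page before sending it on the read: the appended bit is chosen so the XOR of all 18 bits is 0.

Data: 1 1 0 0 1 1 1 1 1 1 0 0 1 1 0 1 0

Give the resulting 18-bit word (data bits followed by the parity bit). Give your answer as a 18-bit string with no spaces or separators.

XOR of the 17 data bits: 1⊕1⊕0⊕0⊕1⊕1⊕1⊕1⊕1⊕1⊕0⊕0⊕1⊕1⊕0⊕1⊕0 = 1
Parity bit = 1 (so all 18 bits XOR to 0).

110011111100110101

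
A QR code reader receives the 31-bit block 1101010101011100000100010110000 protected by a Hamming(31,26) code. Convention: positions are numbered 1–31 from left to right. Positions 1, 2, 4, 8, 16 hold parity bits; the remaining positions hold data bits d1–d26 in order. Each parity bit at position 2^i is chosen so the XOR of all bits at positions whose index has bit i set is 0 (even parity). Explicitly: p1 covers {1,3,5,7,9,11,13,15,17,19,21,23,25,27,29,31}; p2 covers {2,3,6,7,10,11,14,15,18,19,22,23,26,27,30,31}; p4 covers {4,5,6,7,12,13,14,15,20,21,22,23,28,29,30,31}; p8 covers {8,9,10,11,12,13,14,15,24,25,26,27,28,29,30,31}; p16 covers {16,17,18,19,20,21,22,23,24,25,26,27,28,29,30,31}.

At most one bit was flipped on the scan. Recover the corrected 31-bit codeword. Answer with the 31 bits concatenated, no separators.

0101010101011100000100010110000

s1 (pos 1,3,5,7,9,11,13,15,17,19,21,23,25,27,29,31): 1⊕0⊕0⊕0⊕0⊕0⊕1⊕0⊕0⊕0⊕0⊕0⊕0⊕1⊕0⊕0 = 1
s2 (pos 2,3,6,7,10,11,14,15,18,19,22,23,26,27,30,31): 1⊕0⊕1⊕0⊕1⊕0⊕1⊕0⊕0⊕0⊕0⊕0⊕1⊕1⊕0⊕0 = 0
s4 (pos 4,5,6,7,12,13,14,15,20,21,22,23,28,29,30,31): 1⊕0⊕1⊕0⊕1⊕1⊕1⊕0⊕1⊕0⊕0⊕0⊕0⊕0⊕0⊕0 = 0
s8 (pos 8,9,10,11,12,13,14,15,24,25,26,27,28,29,30,31): 1⊕0⊕1⊕0⊕1⊕1⊕1⊕0⊕1⊕0⊕1⊕1⊕0⊕0⊕0⊕0 = 0
s16 (pos 16,17,18,19,20,21,22,23,24,25,26,27,28,29,30,31): 0⊕0⊕0⊕0⊕1⊕0⊕0⊕0⊕1⊕0⊕1⊕1⊕0⊕0⊕0⊕0 = 0
Syndrome s16…s1 = 00001 → error at position 1.
Flip position 1: 1101010101011100000100010110000 → 0101010101011100000100010110000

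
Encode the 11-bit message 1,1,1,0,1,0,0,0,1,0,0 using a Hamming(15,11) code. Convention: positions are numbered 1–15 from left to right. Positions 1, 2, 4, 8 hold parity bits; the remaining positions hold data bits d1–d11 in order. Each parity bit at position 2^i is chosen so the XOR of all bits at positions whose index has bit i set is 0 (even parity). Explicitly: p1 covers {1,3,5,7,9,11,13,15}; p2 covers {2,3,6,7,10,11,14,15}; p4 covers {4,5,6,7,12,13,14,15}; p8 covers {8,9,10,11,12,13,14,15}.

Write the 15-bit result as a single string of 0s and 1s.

Place data at non-parity positions: p1 p2 1 p4 1 1 0 p8 1 0 0 0 1 0 0
p1 (pos 1,3,5,7,9,11,13,15): XOR of data positions = 1⊕1⊕0⊕1⊕0⊕1⊕0 = 0
p2 (pos 2,3,6,7,10,11,14,15): XOR of data positions = 1⊕1⊕0⊕0⊕0⊕0⊕0 = 0
p4 (pos 4,5,6,7,12,13,14,15): XOR of data positions = 1⊕1⊕0⊕0⊕1⊕0⊕0 = 1
p8 (pos 8,9,10,11,12,13,14,15): XOR of data positions = 1⊕0⊕0⊕0⊕1⊕0⊕0 = 0
Codeword: 001111001000100

001111001000100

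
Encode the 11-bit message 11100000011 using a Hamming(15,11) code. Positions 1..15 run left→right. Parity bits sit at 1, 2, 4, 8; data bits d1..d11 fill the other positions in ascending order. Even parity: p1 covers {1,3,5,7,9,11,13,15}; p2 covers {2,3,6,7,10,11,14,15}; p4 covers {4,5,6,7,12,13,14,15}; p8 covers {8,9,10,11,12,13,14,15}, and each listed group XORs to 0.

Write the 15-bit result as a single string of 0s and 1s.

Place data at non-parity positions: p1 p2 1 p4 1 1 0 p8 0 0 0 0 0 1 1
p1 (pos 1,3,5,7,9,11,13,15): XOR of data positions = 1⊕1⊕0⊕0⊕0⊕0⊕1 = 1
p2 (pos 2,3,6,7,10,11,14,15): XOR of data positions = 1⊕1⊕0⊕0⊕0⊕1⊕1 = 0
p4 (pos 4,5,6,7,12,13,14,15): XOR of data positions = 1⊕1⊕0⊕0⊕0⊕1⊕1 = 0
p8 (pos 8,9,10,11,12,13,14,15): XOR of data positions = 0⊕0⊕0⊕0⊕0⊕1⊕1 = 0
Codeword: 101011000000011

101011000000011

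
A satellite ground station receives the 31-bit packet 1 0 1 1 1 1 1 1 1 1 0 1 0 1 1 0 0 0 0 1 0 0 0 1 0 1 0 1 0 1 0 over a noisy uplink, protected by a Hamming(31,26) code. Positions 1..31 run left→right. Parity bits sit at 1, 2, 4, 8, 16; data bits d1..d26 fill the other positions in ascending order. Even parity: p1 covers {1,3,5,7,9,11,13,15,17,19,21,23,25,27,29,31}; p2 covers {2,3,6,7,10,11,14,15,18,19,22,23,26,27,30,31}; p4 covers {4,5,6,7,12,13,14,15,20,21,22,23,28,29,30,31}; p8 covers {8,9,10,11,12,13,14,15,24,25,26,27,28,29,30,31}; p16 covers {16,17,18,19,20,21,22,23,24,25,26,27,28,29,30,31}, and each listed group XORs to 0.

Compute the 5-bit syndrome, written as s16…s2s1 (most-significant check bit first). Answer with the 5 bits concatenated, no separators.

10000

s1 (pos 1,3,5,7,9,11,13,15,17,19,21,23,25,27,29,31): 1⊕1⊕1⊕1⊕1⊕0⊕0⊕1⊕0⊕0⊕0⊕0⊕0⊕0⊕0⊕0 = 0
s2 (pos 2,3,6,7,10,11,14,15,18,19,22,23,26,27,30,31): 0⊕1⊕1⊕1⊕1⊕0⊕1⊕1⊕0⊕0⊕0⊕0⊕1⊕0⊕1⊕0 = 0
s4 (pos 4,5,6,7,12,13,14,15,20,21,22,23,28,29,30,31): 1⊕1⊕1⊕1⊕1⊕0⊕1⊕1⊕1⊕0⊕0⊕0⊕1⊕0⊕1⊕0 = 0
s8 (pos 8,9,10,11,12,13,14,15,24,25,26,27,28,29,30,31): 1⊕1⊕1⊕0⊕1⊕0⊕1⊕1⊕1⊕0⊕1⊕0⊕1⊕0⊕1⊕0 = 0
s16 (pos 16,17,18,19,20,21,22,23,24,25,26,27,28,29,30,31): 0⊕0⊕0⊕0⊕1⊕0⊕0⊕0⊕1⊕0⊕1⊕0⊕1⊕0⊕1⊕0 = 1
Syndrome s16…s1 = 10000 → error at position 16.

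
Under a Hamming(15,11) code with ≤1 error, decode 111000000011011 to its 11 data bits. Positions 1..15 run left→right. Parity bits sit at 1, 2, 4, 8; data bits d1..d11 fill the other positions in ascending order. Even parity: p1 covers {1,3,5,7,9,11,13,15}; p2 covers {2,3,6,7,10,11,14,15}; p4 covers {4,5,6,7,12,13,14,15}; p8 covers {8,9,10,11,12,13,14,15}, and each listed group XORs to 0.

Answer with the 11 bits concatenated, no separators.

10100011011

s1 (pos 1,3,5,7,9,11,13,15): 1⊕1⊕0⊕0⊕0⊕1⊕0⊕1 = 0
s2 (pos 2,3,6,7,10,11,14,15): 1⊕1⊕0⊕0⊕0⊕1⊕1⊕1 = 1
s4 (pos 4,5,6,7,12,13,14,15): 0⊕0⊕0⊕0⊕1⊕0⊕1⊕1 = 1
s8 (pos 8,9,10,11,12,13,14,15): 0⊕0⊕0⊕1⊕1⊕0⊕1⊕1 = 0
Syndrome s8…s1 = 0110 → error at position 6.
Flip position 6: 111000000011011 → 111001000011011
Read data bits from positions 3,5,6,7,9,10,11,12,13,14,15: 10100011011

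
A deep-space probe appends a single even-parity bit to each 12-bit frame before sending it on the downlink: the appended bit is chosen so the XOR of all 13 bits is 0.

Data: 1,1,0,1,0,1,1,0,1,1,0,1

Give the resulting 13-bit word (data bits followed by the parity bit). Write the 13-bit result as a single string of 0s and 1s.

XOR of the 12 data bits: 1⊕1⊕0⊕1⊕0⊕1⊕1⊕0⊕1⊕1⊕0⊕1 = 0
Parity bit = 0 (so all 13 bits XOR to 0).

1101011011010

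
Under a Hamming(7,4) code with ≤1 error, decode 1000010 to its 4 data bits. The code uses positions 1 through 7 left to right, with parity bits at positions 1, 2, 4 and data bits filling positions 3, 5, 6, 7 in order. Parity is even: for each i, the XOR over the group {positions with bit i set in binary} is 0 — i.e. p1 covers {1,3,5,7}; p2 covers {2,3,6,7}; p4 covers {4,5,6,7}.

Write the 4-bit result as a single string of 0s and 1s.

0011

s1 (pos 1,3,5,7): 1⊕0⊕0⊕0 = 1
s2 (pos 2,3,6,7): 0⊕0⊕1⊕0 = 1
s4 (pos 4,5,6,7): 0⊕0⊕1⊕0 = 1
Syndrome s4…s1 = 111 → error at position 7.
Flip position 7: 1000010 → 1000011
Read data bits from positions 3,5,6,7: 0011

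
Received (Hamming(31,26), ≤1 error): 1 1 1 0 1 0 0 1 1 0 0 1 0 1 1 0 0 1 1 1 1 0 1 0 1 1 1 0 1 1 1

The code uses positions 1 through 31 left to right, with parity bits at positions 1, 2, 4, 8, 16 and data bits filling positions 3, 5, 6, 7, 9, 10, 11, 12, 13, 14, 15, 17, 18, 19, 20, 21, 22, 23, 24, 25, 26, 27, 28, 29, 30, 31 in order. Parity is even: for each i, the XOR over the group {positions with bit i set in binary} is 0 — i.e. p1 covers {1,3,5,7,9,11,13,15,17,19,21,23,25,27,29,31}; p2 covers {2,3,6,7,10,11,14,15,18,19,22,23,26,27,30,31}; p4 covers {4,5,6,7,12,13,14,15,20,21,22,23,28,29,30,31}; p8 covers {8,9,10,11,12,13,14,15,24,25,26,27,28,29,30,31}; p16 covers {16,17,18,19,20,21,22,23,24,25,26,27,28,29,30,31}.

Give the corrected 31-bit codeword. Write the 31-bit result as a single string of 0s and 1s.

1110100110010110011110101010111

s1 (pos 1,3,5,7,9,11,13,15,17,19,21,23,25,27,29,31): 1⊕1⊕1⊕0⊕1⊕0⊕0⊕1⊕0⊕1⊕1⊕1⊕1⊕1⊕1⊕1 = 0
s2 (pos 2,3,6,7,10,11,14,15,18,19,22,23,26,27,30,31): 1⊕1⊕0⊕0⊕0⊕0⊕1⊕1⊕1⊕1⊕0⊕1⊕1⊕1⊕1⊕1 = 1
s4 (pos 4,5,6,7,12,13,14,15,20,21,22,23,28,29,30,31): 0⊕1⊕0⊕0⊕1⊕0⊕1⊕1⊕1⊕1⊕0⊕1⊕0⊕1⊕1⊕1 = 0
s8 (pos 8,9,10,11,12,13,14,15,24,25,26,27,28,29,30,31): 1⊕1⊕0⊕0⊕1⊕0⊕1⊕1⊕0⊕1⊕1⊕1⊕0⊕1⊕1⊕1 = 1
s16 (pos 16,17,18,19,20,21,22,23,24,25,26,27,28,29,30,31): 0⊕0⊕1⊕1⊕1⊕1⊕0⊕1⊕0⊕1⊕1⊕1⊕0⊕1⊕1⊕1 = 1
Syndrome s16…s1 = 11010 → error at position 26.
Flip position 26: 1110100110010110011110101110111 → 1110100110010110011110101010111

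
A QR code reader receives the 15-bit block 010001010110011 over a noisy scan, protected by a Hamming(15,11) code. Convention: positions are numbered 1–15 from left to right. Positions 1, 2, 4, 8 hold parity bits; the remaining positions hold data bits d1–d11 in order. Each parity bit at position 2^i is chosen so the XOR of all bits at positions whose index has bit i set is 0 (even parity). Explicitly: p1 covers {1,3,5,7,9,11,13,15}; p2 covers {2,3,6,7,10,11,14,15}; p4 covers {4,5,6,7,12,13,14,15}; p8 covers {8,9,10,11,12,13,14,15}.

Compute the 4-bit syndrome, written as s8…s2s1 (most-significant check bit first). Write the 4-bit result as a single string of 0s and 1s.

s1 (pos 1,3,5,7,9,11,13,15): 0⊕0⊕0⊕0⊕0⊕1⊕0⊕1 = 0
s2 (pos 2,3,6,7,10,11,14,15): 1⊕0⊕1⊕0⊕1⊕1⊕1⊕1 = 0
s4 (pos 4,5,6,7,12,13,14,15): 0⊕0⊕1⊕0⊕0⊕0⊕1⊕1 = 1
s8 (pos 8,9,10,11,12,13,14,15): 1⊕0⊕1⊕1⊕0⊕0⊕1⊕1 = 1
Syndrome s8…s1 = 1100 → error at position 12.

1100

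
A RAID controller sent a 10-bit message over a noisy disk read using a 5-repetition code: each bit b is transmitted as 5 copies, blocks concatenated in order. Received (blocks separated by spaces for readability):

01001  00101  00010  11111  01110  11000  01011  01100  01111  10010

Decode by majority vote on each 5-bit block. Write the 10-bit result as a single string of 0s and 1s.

0001101010

Block 1 (01001): 2 ones → 0
Block 2 (00101): 2 ones → 0
Block 3 (00010): 1 one → 0
Block 4 (11111): 5 ones → 1
Block 5 (01110): 3 ones → 1
Block 6 (11000): 2 ones → 0
Block 7 (01011): 3 ones → 1
Block 8 (01100): 2 ones → 0
Block 9 (01111): 4 ones → 1
Block 10 (10010): 2 ones → 0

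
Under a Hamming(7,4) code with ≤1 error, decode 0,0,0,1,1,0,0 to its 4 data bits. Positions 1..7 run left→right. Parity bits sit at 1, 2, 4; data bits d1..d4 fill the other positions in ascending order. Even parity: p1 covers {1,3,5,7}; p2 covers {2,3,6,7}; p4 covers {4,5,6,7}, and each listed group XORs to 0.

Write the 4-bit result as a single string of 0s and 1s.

0100

s1 (pos 1,3,5,7): 0⊕0⊕1⊕0 = 1
s2 (pos 2,3,6,7): 0⊕0⊕0⊕0 = 0
s4 (pos 4,5,6,7): 1⊕1⊕0⊕0 = 0
Syndrome s4…s1 = 001 → error at position 1.
Flip position 1: 0001100 → 1001100
Read data bits from positions 3,5,6,7: 0100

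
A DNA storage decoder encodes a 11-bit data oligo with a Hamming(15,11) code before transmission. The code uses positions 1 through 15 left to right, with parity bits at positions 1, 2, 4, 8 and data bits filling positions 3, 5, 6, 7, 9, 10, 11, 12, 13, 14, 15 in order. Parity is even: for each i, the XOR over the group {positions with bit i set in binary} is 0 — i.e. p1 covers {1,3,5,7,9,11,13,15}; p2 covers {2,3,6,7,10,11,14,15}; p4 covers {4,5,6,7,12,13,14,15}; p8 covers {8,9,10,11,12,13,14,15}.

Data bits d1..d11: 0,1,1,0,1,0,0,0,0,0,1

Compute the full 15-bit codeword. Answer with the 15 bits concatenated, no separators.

100111001000001

Place data at non-parity positions: p1 p2 0 p4 1 1 0 p8 1 0 0 0 0 0 1
p1 (pos 1,3,5,7,9,11,13,15): XOR of data positions = 0⊕1⊕0⊕1⊕0⊕0⊕1 = 1
p2 (pos 2,3,6,7,10,11,14,15): XOR of data positions = 0⊕1⊕0⊕0⊕0⊕0⊕1 = 0
p4 (pos 4,5,6,7,12,13,14,15): XOR of data positions = 1⊕1⊕0⊕0⊕0⊕0⊕1 = 1
p8 (pos 8,9,10,11,12,13,14,15): XOR of data positions = 1⊕0⊕0⊕0⊕0⊕0⊕1 = 0
Codeword: 100111001000001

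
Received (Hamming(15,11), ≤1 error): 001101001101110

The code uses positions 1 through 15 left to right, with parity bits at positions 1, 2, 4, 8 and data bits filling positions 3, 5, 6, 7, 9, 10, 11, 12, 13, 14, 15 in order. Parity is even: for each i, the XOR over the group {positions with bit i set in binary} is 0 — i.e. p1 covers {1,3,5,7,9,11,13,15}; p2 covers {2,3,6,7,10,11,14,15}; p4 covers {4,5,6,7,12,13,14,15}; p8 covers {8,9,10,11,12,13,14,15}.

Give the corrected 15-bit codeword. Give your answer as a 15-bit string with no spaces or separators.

001101001101010

s1 (pos 1,3,5,7,9,11,13,15): 0⊕1⊕0⊕0⊕1⊕0⊕1⊕0 = 1
s2 (pos 2,3,6,7,10,11,14,15): 0⊕1⊕1⊕0⊕1⊕0⊕1⊕0 = 0
s4 (pos 4,5,6,7,12,13,14,15): 1⊕0⊕1⊕0⊕1⊕1⊕1⊕0 = 1
s8 (pos 8,9,10,11,12,13,14,15): 0⊕1⊕1⊕0⊕1⊕1⊕1⊕0 = 1
Syndrome s8…s1 = 1101 → error at position 13.
Flip position 13: 001101001101110 → 001101001101010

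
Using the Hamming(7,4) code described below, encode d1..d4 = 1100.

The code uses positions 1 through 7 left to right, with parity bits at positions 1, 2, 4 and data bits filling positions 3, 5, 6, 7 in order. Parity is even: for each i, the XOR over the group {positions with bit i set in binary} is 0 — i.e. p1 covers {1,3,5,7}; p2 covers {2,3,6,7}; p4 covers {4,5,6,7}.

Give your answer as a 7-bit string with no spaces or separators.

0111100

Place data at non-parity positions: p1 p2 1 p4 1 0 0
p1 (pos 1,3,5,7): XOR of data positions = 1⊕1⊕0 = 0
p2 (pos 2,3,6,7): XOR of data positions = 1⊕0⊕0 = 1
p4 (pos 4,5,6,7): XOR of data positions = 1⊕0⊕0 = 1
Codeword: 0111100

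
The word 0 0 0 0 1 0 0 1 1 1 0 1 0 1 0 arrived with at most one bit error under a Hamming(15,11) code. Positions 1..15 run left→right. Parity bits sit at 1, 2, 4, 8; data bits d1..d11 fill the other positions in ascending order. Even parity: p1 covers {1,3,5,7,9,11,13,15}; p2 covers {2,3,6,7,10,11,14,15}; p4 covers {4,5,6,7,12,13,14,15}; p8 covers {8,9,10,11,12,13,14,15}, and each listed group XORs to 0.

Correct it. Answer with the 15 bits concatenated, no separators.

s1 (pos 1,3,5,7,9,11,13,15): 0⊕0⊕1⊕0⊕1⊕0⊕0⊕0 = 0
s2 (pos 2,3,6,7,10,11,14,15): 0⊕0⊕0⊕0⊕1⊕0⊕1⊕0 = 0
s4 (pos 4,5,6,7,12,13,14,15): 0⊕1⊕0⊕0⊕1⊕0⊕1⊕0 = 1
s8 (pos 8,9,10,11,12,13,14,15): 1⊕1⊕1⊕0⊕1⊕0⊕1⊕0 = 1
Syndrome s8…s1 = 1100 → error at position 12.
Flip position 12: 000010011101010 → 000010011100010

000010011100010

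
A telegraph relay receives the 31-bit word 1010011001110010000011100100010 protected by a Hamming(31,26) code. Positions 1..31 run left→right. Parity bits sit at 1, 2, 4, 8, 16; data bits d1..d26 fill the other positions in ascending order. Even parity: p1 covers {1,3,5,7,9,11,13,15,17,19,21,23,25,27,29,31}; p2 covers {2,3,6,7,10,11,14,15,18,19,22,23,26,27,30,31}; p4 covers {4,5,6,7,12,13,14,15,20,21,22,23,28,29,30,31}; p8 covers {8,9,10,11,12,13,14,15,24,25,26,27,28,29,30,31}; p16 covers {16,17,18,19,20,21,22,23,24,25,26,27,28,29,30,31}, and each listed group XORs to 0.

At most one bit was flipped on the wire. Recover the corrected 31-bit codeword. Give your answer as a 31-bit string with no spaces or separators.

s1 (pos 1,3,5,7,9,11,13,15,17,19,21,23,25,27,29,31): 1⊕1⊕0⊕1⊕0⊕1⊕0⊕1⊕0⊕0⊕1⊕1⊕0⊕0⊕0⊕0 = 1
s2 (pos 2,3,6,7,10,11,14,15,18,19,22,23,26,27,30,31): 0⊕1⊕1⊕1⊕1⊕1⊕0⊕1⊕0⊕0⊕1⊕1⊕1⊕0⊕1⊕0 = 0
s4 (pos 4,5,6,7,12,13,14,15,20,21,22,23,28,29,30,31): 0⊕0⊕1⊕1⊕1⊕0⊕0⊕1⊕0⊕1⊕1⊕1⊕0⊕0⊕1⊕0 = 0
s8 (pos 8,9,10,11,12,13,14,15,24,25,26,27,28,29,30,31): 0⊕0⊕1⊕1⊕1⊕0⊕0⊕1⊕0⊕0⊕1⊕0⊕0⊕0⊕1⊕0 = 0
s16 (pos 16,17,18,19,20,21,22,23,24,25,26,27,28,29,30,31): 0⊕0⊕0⊕0⊕0⊕1⊕1⊕1⊕0⊕0⊕1⊕0⊕0⊕0⊕1⊕0 = 1
Syndrome s16…s1 = 10001 → error at position 17.
Flip position 17: 1010011001110010000011100100010 → 1010011001110010100011100100010

1010011001110010100011100100010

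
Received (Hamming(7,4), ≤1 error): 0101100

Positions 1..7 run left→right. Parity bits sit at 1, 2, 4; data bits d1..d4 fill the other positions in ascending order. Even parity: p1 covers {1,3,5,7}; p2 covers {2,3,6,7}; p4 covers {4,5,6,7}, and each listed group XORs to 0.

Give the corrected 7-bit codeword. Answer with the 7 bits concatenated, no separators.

s1 (pos 1,3,5,7): 0⊕0⊕1⊕0 = 1
s2 (pos 2,3,6,7): 1⊕0⊕0⊕0 = 1
s4 (pos 4,5,6,7): 1⊕1⊕0⊕0 = 0
Syndrome s4…s1 = 011 → error at position 3.
Flip position 3: 0101100 → 0111100

0111100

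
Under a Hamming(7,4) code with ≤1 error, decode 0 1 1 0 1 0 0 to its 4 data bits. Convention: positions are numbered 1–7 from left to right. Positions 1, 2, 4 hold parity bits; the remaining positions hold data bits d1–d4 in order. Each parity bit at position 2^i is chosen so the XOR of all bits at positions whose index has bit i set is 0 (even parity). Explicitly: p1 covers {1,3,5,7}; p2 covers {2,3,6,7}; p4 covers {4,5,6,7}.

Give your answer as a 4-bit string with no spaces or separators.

s1 (pos 1,3,5,7): 0⊕1⊕1⊕0 = 0
s2 (pos 2,3,6,7): 1⊕1⊕0⊕0 = 0
s4 (pos 4,5,6,7): 0⊕1⊕0⊕0 = 1
Syndrome s4…s1 = 100 → error at position 4.
Flip position 4: 0110100 → 0111100
Read data bits from positions 3,5,6,7: 1100

1100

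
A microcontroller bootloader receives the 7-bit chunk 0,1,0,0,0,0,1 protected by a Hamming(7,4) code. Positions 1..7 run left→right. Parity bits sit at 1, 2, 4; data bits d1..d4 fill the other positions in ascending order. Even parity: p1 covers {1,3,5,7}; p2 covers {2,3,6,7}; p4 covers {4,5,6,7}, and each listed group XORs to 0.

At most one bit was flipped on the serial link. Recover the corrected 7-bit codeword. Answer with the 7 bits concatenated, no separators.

0100101

s1 (pos 1,3,5,7): 0⊕0⊕0⊕1 = 1
s2 (pos 2,3,6,7): 1⊕0⊕0⊕1 = 0
s4 (pos 4,5,6,7): 0⊕0⊕0⊕1 = 1
Syndrome s4…s1 = 101 → error at position 5.
Flip position 5: 0100001 → 0100101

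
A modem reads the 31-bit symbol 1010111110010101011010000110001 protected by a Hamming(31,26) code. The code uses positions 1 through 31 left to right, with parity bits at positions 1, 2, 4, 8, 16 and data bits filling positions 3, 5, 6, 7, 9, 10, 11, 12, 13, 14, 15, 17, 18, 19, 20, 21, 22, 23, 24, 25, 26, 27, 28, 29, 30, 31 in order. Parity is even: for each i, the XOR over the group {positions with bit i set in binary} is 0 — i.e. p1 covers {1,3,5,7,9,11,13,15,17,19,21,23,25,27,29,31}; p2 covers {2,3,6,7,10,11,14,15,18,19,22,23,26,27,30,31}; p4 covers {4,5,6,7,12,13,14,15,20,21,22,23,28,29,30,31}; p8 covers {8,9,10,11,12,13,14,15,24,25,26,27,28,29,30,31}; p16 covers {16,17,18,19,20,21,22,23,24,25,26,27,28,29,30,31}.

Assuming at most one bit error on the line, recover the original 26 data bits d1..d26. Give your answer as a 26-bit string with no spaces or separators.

11111001010011010000110000

s1 (pos 1,3,5,7,9,11,13,15,17,19,21,23,25,27,29,31): 1⊕1⊕1⊕1⊕1⊕0⊕0⊕0⊕0⊕1⊕1⊕0⊕0⊕1⊕0⊕1 = 1
s2 (pos 2,3,6,7,10,11,14,15,18,19,22,23,26,27,30,31): 0⊕1⊕1⊕1⊕0⊕0⊕1⊕0⊕1⊕1⊕0⊕0⊕1⊕1⊕0⊕1 = 1
s4 (pos 4,5,6,7,12,13,14,15,20,21,22,23,28,29,30,31): 0⊕1⊕1⊕1⊕1⊕0⊕1⊕0⊕0⊕1⊕0⊕0⊕0⊕0⊕0⊕1 = 1
s8 (pos 8,9,10,11,12,13,14,15,24,25,26,27,28,29,30,31): 1⊕1⊕0⊕0⊕1⊕0⊕1⊕0⊕0⊕0⊕1⊕1⊕0⊕0⊕0⊕1 = 1
s16 (pos 16,17,18,19,20,21,22,23,24,25,26,27,28,29,30,31): 1⊕0⊕1⊕1⊕0⊕1⊕0⊕0⊕0⊕0⊕1⊕1⊕0⊕0⊕0⊕1 = 1
Syndrome s16…s1 = 11111 → error at position 31.
Flip position 31: 1010111110010101011010000110001 → 1010111110010101011010000110000
Read data bits from positions 3,5,6,7,9,10,11,12,13,14,15,17,18,19,20,21,22,23,24,25,26,27,28,29,30,31: 11111001010011010000110000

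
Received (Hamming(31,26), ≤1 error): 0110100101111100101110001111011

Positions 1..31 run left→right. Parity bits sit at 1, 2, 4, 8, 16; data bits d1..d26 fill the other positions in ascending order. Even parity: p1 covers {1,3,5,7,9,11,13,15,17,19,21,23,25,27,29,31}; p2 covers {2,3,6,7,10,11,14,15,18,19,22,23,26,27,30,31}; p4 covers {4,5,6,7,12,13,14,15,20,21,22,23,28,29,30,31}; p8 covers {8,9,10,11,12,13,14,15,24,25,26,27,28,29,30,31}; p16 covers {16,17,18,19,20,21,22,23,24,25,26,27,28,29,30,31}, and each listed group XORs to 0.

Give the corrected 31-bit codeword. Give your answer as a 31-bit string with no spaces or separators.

0111100101111100101110001111011

s1 (pos 1,3,5,7,9,11,13,15,17,19,21,23,25,27,29,31): 0⊕1⊕1⊕0⊕0⊕1⊕1⊕0⊕1⊕1⊕1⊕0⊕1⊕1⊕0⊕1 = 0
s2 (pos 2,3,6,7,10,11,14,15,18,19,22,23,26,27,30,31): 1⊕1⊕0⊕0⊕1⊕1⊕1⊕0⊕0⊕1⊕0⊕0⊕1⊕1⊕1⊕1 = 0
s4 (pos 4,5,6,7,12,13,14,15,20,21,22,23,28,29,30,31): 0⊕1⊕0⊕0⊕1⊕1⊕1⊕0⊕1⊕1⊕0⊕0⊕1⊕0⊕1⊕1 = 1
s8 (pos 8,9,10,11,12,13,14,15,24,25,26,27,28,29,30,31): 1⊕0⊕1⊕1⊕1⊕1⊕1⊕0⊕0⊕1⊕1⊕1⊕1⊕0⊕1⊕1 = 0
s16 (pos 16,17,18,19,20,21,22,23,24,25,26,27,28,29,30,31): 0⊕1⊕0⊕1⊕1⊕1⊕0⊕0⊕0⊕1⊕1⊕1⊕1⊕0⊕1⊕1 = 0
Syndrome s16…s1 = 00100 → error at position 4.
Flip position 4: 0110100101111100101110001111011 → 0111100101111100101110001111011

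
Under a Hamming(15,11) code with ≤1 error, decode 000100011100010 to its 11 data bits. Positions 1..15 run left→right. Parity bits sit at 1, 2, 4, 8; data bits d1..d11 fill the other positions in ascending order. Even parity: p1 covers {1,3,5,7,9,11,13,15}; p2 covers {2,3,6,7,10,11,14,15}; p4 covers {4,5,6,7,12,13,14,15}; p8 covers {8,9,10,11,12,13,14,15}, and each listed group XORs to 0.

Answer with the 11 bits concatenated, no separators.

00001100010

s1 (pos 1,3,5,7,9,11,13,15): 0⊕0⊕0⊕0⊕1⊕0⊕0⊕0 = 1
s2 (pos 2,3,6,7,10,11,14,15): 0⊕0⊕0⊕0⊕1⊕0⊕1⊕0 = 0
s4 (pos 4,5,6,7,12,13,14,15): 1⊕0⊕0⊕0⊕0⊕0⊕1⊕0 = 0
s8 (pos 8,9,10,11,12,13,14,15): 1⊕1⊕1⊕0⊕0⊕0⊕1⊕0 = 0
Syndrome s8…s1 = 0001 → error at position 1.
Flip position 1: 000100011100010 → 100100011100010
Read data bits from positions 3,5,6,7,9,10,11,12,13,14,15: 00001100010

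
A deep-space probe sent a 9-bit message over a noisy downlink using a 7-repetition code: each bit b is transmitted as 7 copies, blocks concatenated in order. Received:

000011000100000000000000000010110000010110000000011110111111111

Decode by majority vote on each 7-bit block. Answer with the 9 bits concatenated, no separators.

Block 1 (0000110): 2 ones → 0
Block 2 (0010000): 1 one → 0
Block 3 (0000000): 0 ones → 0
Block 4 (0000000): 0 ones → 0
Block 5 (1011000): 3 ones → 0
Block 6 (0010110): 3 ones → 0
Block 7 (0000000): 0 ones → 0
Block 8 (1111011): 6 ones → 1
Block 9 (1111111): 7 ones → 1

000000011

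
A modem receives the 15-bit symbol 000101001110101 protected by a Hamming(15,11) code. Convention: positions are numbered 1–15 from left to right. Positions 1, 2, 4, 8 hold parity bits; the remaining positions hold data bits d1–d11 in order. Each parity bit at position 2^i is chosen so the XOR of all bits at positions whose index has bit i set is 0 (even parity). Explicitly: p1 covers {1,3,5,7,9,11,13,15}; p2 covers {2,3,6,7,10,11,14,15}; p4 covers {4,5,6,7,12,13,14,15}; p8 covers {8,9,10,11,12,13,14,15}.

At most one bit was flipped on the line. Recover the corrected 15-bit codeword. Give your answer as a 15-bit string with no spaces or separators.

s1 (pos 1,3,5,7,9,11,13,15): 0⊕0⊕0⊕0⊕1⊕1⊕1⊕1 = 0
s2 (pos 2,3,6,7,10,11,14,15): 0⊕0⊕1⊕0⊕1⊕1⊕0⊕1 = 0
s4 (pos 4,5,6,7,12,13,14,15): 1⊕0⊕1⊕0⊕0⊕1⊕0⊕1 = 0
s8 (pos 8,9,10,11,12,13,14,15): 0⊕1⊕1⊕1⊕0⊕1⊕0⊕1 = 1
Syndrome s8…s1 = 1000 → error at position 8.
Flip position 8: 000101001110101 → 000101011110101

000101011110101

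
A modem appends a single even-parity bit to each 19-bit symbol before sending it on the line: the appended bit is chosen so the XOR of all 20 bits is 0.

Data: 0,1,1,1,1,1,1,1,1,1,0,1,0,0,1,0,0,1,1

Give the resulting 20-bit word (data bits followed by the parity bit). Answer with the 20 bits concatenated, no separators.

XOR of the 19 data bits: 0⊕1⊕1⊕1⊕1⊕1⊕1⊕1⊕1⊕1⊕0⊕1⊕0⊕0⊕1⊕0⊕0⊕1⊕1 = 1
Parity bit = 1 (so all 20 bits XOR to 0).

01111111110100100111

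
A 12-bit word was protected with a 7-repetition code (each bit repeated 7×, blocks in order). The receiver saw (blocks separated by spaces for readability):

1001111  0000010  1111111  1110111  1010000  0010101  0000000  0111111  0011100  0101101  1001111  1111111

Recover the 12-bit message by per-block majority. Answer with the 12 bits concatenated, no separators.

101100010111

Block 1 (1001111): 5 ones → 1
Block 2 (0000010): 1 one → 0
Block 3 (1111111): 7 ones → 1
Block 4 (1110111): 6 ones → 1
Block 5 (1010000): 2 ones → 0
Block 6 (0010101): 3 ones → 0
Block 7 (0000000): 0 ones → 0
Block 8 (0111111): 6 ones → 1
Block 9 (0011100): 3 ones → 0
Block 10 (0101101): 4 ones → 1
Block 11 (1001111): 5 ones → 1
Block 12 (1111111): 7 ones → 1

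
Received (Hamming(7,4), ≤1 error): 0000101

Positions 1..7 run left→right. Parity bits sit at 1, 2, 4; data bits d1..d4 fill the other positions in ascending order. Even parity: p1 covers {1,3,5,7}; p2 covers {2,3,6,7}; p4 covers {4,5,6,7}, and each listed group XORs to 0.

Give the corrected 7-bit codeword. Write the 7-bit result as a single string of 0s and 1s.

s1 (pos 1,3,5,7): 0⊕0⊕1⊕1 = 0
s2 (pos 2,3,6,7): 0⊕0⊕0⊕1 = 1
s4 (pos 4,5,6,7): 0⊕1⊕0⊕1 = 0
Syndrome s4…s1 = 010 → error at position 2.
Flip position 2: 0000101 → 0100101

0100101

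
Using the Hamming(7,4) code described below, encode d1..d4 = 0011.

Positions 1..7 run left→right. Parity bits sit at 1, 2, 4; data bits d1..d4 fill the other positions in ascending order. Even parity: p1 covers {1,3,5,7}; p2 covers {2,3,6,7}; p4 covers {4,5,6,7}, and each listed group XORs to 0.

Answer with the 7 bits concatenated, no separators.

1000011

Place data at non-parity positions: p1 p2 0 p4 0 1 1
p1 (pos 1,3,5,7): XOR of data positions = 0⊕0⊕1 = 1
p2 (pos 2,3,6,7): XOR of data positions = 0⊕1⊕1 = 0
p4 (pos 4,5,6,7): XOR of data positions = 0⊕1⊕1 = 0
Codeword: 1000011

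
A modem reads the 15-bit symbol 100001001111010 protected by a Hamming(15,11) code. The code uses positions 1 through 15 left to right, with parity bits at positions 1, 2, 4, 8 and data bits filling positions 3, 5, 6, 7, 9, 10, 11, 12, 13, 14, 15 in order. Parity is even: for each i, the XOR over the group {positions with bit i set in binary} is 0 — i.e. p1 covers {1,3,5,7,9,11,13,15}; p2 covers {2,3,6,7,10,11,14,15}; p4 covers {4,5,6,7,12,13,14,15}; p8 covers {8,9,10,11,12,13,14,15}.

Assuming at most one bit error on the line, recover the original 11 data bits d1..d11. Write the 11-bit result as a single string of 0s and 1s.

00101111110

s1 (pos 1,3,5,7,9,11,13,15): 1⊕0⊕0⊕0⊕1⊕1⊕0⊕0 = 1
s2 (pos 2,3,6,7,10,11,14,15): 0⊕0⊕1⊕0⊕1⊕1⊕1⊕0 = 0
s4 (pos 4,5,6,7,12,13,14,15): 0⊕0⊕1⊕0⊕1⊕0⊕1⊕0 = 1
s8 (pos 8,9,10,11,12,13,14,15): 0⊕1⊕1⊕1⊕1⊕0⊕1⊕0 = 1
Syndrome s8…s1 = 1101 → error at position 13.
Flip position 13: 100001001111010 → 100001001111110
Read data bits from positions 3,5,6,7,9,10,11,12,13,14,15: 00101111110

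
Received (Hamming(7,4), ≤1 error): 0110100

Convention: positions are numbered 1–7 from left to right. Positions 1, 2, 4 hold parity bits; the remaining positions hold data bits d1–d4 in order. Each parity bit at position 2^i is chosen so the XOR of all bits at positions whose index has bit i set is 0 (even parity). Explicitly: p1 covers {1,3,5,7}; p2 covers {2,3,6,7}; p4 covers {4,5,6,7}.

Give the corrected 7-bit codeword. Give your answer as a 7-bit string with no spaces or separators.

0111100

s1 (pos 1,3,5,7): 0⊕1⊕1⊕0 = 0
s2 (pos 2,3,6,7): 1⊕1⊕0⊕0 = 0
s4 (pos 4,5,6,7): 0⊕1⊕0⊕0 = 1
Syndrome s4…s1 = 100 → error at position 4.
Flip position 4: 0110100 → 0111100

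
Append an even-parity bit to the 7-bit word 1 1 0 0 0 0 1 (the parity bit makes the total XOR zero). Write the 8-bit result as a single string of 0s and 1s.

XOR of the 7 data bits: 1⊕1⊕0⊕0⊕0⊕0⊕1 = 1
Parity bit = 1 (so all 8 bits XOR to 0).

11000011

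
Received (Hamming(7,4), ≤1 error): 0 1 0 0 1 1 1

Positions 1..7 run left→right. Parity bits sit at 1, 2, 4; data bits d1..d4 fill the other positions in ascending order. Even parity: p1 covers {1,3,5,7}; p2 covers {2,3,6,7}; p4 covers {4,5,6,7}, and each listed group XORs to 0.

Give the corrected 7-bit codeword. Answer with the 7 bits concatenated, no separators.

s1 (pos 1,3,5,7): 0⊕0⊕1⊕1 = 0
s2 (pos 2,3,6,7): 1⊕0⊕1⊕1 = 1
s4 (pos 4,5,6,7): 0⊕1⊕1⊕1 = 1
Syndrome s4…s1 = 110 → error at position 6.
Flip position 6: 0100111 → 0100101

0100101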